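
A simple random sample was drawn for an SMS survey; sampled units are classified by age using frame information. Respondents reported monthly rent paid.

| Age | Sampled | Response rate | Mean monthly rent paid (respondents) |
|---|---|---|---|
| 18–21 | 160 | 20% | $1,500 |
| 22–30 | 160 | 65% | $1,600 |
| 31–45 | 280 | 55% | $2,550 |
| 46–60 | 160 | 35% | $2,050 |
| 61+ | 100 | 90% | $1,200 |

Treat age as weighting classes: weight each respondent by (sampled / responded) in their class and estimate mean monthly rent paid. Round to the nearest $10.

Weighting each respondent by the inverse class response rate inflates each class back to its sampled size, so the class weight is n_sampled:
  18–21: 160 × 1500 = 240,000
  22–30: 160 × 1600 = 256,000
  31–45: 280 × 2550 = 714,000
  46–60: 160 × 2050 = 328,000
  61+: 100 × 1200 = 120,000
Adjusted estimate = 1,658,000 / 860 = 1927.91 → $1,930.

$1,930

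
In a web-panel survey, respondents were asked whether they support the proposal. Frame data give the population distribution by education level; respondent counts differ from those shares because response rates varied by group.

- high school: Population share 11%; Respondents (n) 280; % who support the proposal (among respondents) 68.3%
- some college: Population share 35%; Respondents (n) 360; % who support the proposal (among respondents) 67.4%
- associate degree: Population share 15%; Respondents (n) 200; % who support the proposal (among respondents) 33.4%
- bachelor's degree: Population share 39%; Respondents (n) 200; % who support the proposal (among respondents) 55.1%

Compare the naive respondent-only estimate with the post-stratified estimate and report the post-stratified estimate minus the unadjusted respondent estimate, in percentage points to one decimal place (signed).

Unadjusted (pooled respondent) estimate weights by respondent counts:
  (280/1040)×68.3 + (360/1040)×67.4 + (200/1040)×33.4 + (200/1040)×55.1 = 58.7385%
Reweighting by population education level shares:
  0.11×68.3 + 0.35×67.4 + 0.15×33.4 + 0.39×55.1 = 57.602%
Difference = 57.602 − 58.7385 = -1.1365 pp.

-1.1 percentage points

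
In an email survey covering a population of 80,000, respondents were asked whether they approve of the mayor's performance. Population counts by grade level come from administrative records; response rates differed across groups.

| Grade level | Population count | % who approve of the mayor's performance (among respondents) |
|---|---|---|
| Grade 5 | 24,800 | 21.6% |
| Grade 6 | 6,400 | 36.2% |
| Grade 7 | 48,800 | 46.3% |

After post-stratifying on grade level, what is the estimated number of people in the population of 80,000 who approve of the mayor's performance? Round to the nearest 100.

30,300

Each cell contributes its population count × the respondent rate:
  Grade 5: 24,800 × 21.6% = 5356.8
  Grade 6: 6,400 × 36.2% = 2316.8
  Grade 7: 48,800 × 46.3% = 22594.4
Estimated total = 30,268 → 30,300.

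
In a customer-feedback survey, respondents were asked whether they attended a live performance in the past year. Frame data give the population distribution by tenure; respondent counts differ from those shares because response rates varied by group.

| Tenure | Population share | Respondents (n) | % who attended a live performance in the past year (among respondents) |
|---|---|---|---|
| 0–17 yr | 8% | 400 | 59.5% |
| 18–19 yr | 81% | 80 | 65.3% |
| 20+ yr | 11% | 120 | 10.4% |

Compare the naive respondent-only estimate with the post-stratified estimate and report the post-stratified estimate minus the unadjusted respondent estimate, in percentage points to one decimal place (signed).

Unadjusted (pooled respondent) estimate weights by respondent counts:
  (400/600)×59.5 + (80/600)×65.3 + (120/600)×10.4 = 50.4533%
Post-stratifying to population shares instead:
  0.08×59.5 + 0.81×65.3 + 0.11×10.4 = 58.797%
Difference = 58.797 − 50.4533 = 8.3437 pp.

+8.3 percentage points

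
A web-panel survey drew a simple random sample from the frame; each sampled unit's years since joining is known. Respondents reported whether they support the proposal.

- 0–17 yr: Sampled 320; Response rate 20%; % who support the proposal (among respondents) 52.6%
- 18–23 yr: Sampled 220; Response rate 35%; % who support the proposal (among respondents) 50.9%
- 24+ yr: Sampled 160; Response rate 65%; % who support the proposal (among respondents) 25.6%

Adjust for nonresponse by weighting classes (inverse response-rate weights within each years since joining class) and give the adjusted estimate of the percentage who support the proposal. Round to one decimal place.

Weighting each respondent by the inverse class response rate inflates each class back to its sampled size, so the class weight is n_sampled:
  0–17 yr: 320 × 52.6 = 16,832
  18–23 yr: 220 × 50.9 = 11,198
  24+ yr: 160 × 25.6 = 4096
Adjusted estimate = 32,126 / 700 = 45.8943 → 45.9%.

45.9%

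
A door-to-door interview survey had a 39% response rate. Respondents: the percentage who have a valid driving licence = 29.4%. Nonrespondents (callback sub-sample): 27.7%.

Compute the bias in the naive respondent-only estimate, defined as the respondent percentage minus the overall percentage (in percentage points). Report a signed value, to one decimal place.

+1.0 percentage points

Nonresponse fraction = 1 − 0.39 = 0.61.
Bias = (nonresponse fraction) × (respondent percentage − nonrespondent percentage)
     = 0.61 × (29.4 − 27.7) = 0.61 × 1.7 = 1.037.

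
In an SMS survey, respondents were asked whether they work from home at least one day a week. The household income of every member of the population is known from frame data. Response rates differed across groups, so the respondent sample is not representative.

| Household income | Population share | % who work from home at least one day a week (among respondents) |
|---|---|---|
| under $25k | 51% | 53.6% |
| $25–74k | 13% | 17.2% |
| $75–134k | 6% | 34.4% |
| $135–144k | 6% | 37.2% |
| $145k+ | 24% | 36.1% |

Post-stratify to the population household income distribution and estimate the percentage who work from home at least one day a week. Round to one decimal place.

42.5%

Weight each group's respondent value by its population share:
  under $25k: 0.51 × 53.6 = 27.336
  $25–74k: 0.13 × 17.2 = 2.236
  $75–134k: 0.06 × 34.4 = 2.064
  $135–144k: 0.06 × 37.2 = 2.232
  $145k+: 0.24 × 36.1 = 8.664
Post-stratified estimate = 42.532 → 42.5%.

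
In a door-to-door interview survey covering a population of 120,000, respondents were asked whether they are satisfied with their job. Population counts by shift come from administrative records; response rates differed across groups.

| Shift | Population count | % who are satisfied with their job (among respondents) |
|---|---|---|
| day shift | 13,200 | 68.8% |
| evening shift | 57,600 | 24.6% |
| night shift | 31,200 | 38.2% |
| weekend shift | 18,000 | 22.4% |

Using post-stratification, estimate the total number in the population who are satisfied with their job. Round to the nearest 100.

Estimated count per cell = population count × respondent percentage:
  day shift: 13,200 × 68.8% = 9081.6
  evening shift: 57,600 × 24.6% = 14169.6
  night shift: 31,200 × 38.2% = 11918.4
  weekend shift: 18,000 × 22.4% = 4032
Estimated total = 39201.6 → 39,200.

39,200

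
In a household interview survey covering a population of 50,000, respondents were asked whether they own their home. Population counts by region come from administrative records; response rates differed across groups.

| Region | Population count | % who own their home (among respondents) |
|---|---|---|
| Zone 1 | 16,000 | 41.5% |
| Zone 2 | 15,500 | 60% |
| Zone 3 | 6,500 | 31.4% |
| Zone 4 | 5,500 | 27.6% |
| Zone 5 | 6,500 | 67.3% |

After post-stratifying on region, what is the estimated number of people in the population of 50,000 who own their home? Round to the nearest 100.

Apply each group's respondent rate to its population count:
  Zone 1: 16,000 × 41.5% = 6640
  Zone 2: 15,500 × 60% = 9300
  Zone 3: 6,500 × 31.4% = 2041
  Zone 4: 5,500 × 27.6% = 1518
  Zone 5: 6,500 × 67.3% = 4374.5
Estimated total = 23873.5 → 23,900.

23,900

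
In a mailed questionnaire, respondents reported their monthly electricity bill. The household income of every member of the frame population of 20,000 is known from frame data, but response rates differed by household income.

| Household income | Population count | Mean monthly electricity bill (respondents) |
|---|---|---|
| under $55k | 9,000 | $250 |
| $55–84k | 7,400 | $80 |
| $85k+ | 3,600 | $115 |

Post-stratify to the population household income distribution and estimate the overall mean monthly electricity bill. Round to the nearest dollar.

$163

Weight each group's respondent value by its population share:
  under $55k: (9,000/20,000) × 250 = 112.5
  $55–84k: (7,400/20,000) × 80 = 29.6
  $85k+: (3,600/20,000) × 115 = 20.7
Post-stratified estimate = 162.8 → $163.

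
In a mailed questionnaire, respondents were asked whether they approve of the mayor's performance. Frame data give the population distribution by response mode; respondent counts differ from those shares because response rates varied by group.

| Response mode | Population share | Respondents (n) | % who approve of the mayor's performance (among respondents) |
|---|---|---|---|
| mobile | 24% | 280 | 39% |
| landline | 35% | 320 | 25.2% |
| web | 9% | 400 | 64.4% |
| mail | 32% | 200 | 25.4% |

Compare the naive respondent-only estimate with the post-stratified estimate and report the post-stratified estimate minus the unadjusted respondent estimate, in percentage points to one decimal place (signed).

-9.4 percentage points

Without adjustment, the pooled respondent share is:
  (280/1200)×39 + (320/1200)×25.2 + (400/1200)×64.4 + (200/1200)×25.4 = 41.52%
Post-stratified estimate weights by population shares:
  0.24×39 + 0.35×25.2 + 0.09×64.4 + 0.32×25.4 = 32.104%
Difference = 32.104 − 41.52 = -9.416 pp.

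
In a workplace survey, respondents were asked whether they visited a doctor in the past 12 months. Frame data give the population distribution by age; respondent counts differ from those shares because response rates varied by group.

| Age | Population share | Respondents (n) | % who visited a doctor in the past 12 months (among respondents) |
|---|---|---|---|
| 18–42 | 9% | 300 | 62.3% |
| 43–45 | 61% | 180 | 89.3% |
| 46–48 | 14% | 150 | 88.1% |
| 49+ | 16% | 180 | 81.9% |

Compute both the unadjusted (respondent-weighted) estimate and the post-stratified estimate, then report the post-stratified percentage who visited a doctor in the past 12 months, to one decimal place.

85.5%

Unadjusted (pooled respondent) estimate weights by respondent counts:
  (300/810)×62.3 + (180/810)×89.3 + (150/810)×88.1 + (180/810)×81.9 = 77.4333%
Post-stratifying to population shares instead:
  0.09×62.3 + 0.61×89.3 + 0.14×88.1 + 0.16×81.9 = 85.518%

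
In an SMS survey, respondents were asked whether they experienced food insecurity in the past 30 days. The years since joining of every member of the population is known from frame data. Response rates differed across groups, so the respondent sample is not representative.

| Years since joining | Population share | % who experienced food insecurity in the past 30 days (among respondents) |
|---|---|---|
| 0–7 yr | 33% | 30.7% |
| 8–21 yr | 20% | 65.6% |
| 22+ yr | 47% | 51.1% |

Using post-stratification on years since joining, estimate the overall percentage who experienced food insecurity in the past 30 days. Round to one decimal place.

Reweight to the known years since joining distribution:
  0–7 yr: 0.33 × 30.7 = 10.131
  8–21 yr: 0.2 × 65.6 = 13.12
  22+ yr: 0.47 × 51.1 = 24.017
Post-stratified estimate = 47.268 → 47.3%.

47.3%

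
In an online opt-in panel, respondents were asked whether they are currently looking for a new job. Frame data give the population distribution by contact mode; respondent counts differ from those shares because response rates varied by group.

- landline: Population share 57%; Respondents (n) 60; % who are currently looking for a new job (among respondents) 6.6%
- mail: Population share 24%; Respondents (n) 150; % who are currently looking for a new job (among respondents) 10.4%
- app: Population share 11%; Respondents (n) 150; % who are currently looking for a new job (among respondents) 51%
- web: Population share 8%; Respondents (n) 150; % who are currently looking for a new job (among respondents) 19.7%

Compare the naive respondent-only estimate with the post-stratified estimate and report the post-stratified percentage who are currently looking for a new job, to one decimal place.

Without adjustment, the pooled respondent share is:
  (60/510)×6.6 + (150/510)×10.4 + (150/510)×51 + (150/510)×19.7 = 24.6294%
Reweighting by population contact mode shares:
  0.57×6.6 + 0.24×10.4 + 0.11×51 + 0.08×19.7 = 13.444%

13.4%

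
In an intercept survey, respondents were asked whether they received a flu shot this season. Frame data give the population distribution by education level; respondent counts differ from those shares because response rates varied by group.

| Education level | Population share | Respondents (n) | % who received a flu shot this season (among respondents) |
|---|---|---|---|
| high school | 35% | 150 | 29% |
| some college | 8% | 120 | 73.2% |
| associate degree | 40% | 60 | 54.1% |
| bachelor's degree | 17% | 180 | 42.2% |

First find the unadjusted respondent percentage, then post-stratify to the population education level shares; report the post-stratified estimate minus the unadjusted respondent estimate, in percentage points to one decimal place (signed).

Unadjusted (pooled respondent) estimate weights by respondent counts:
  (150/510)×29 + (120/510)×73.2 + (60/510)×54.1 + (180/510)×42.2 = 47.0118%
Reweighting by population education level shares:
  0.35×29 + 0.08×73.2 + 0.4×54.1 + 0.17×42.2 = 44.82%
Difference = 44.82 − 47.0118 = -2.1918 pp.

-2.2 percentage points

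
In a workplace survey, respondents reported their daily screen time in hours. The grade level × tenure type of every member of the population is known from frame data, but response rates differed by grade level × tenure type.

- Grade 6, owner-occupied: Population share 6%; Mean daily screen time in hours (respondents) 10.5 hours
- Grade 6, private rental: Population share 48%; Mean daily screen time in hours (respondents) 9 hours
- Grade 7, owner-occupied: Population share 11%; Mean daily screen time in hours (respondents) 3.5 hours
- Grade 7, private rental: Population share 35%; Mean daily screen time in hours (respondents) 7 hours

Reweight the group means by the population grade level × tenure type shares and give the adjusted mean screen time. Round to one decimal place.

7.8

Reweight to the known grade level × tenure type distribution:
  Grade 6, owner-occupied: 0.06 × 10.5 = 0.63
  Grade 6, private rental: 0.48 × 9 = 4.32
  Grade 7, owner-occupied: 0.11 × 3.5 = 0.385
  Grade 7, private rental: 0.35 × 7 = 2.45
Post-stratified estimate = 7.785 → 7.8.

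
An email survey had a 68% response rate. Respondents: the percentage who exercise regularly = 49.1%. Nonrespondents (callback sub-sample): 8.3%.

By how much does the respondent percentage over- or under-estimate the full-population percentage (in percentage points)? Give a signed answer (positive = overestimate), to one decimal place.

Nonresponse fraction = 1 − 0.68 = 0.32.
Bias = (nonresponse fraction) × (respondent percentage − nonrespondent percentage)
     = 0.32 × (49.1 − 8.3) = 0.32 × 40.8 = 13.056.

+13.1 percentage points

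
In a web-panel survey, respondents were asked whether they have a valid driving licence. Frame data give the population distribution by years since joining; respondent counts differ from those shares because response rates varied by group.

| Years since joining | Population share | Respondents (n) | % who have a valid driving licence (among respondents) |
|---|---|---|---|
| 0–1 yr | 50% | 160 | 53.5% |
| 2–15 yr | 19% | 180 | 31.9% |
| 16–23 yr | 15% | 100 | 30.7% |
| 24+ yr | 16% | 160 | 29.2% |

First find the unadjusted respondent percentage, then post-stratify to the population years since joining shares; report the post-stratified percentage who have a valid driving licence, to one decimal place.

42.1%

Naive respondent-only estimate (weights = respondent counts):
  (160/600)×53.5 + (180/600)×31.9 + (100/600)×30.7 + (160/600)×29.2 = 36.74%
Reweighting by population years since joining shares:
  0.5×53.5 + 0.19×31.9 + 0.15×30.7 + 0.16×29.2 = 42.088%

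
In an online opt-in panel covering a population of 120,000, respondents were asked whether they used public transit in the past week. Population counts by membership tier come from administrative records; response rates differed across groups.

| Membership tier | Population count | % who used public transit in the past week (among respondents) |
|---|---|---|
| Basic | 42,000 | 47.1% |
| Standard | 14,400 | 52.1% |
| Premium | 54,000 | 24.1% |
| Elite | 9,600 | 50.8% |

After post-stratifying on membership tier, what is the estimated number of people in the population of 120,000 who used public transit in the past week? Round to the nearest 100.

Each cell contributes its population count × the respondent rate:
  Basic: 42,000 × 47.1% = 19,782
  Standard: 14,400 × 52.1% = 7502.4
  Premium: 54,000 × 24.1% = 13,014
  Elite: 9,600 × 50.8% = 4876.8
Estimated total = 45175.2 → 45,200.

45,200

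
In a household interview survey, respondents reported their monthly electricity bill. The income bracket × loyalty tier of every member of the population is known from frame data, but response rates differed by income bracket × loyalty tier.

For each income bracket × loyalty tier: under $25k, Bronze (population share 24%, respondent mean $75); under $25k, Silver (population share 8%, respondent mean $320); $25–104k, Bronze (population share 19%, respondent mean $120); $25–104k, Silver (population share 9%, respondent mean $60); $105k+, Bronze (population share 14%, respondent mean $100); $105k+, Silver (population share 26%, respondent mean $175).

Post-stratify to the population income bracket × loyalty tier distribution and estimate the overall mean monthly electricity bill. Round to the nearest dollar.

$131

Weight each group's respondent value by its population share:
  under $25k, Bronze: 0.24 × 75 = 18
  under $25k, Silver: 0.08 × 320 = 25.6
  $25–104k, Bronze: 0.19 × 120 = 22.8
  $25–104k, Silver: 0.09 × 60 = 5.4
  $105k+, Bronze: 0.14 × 100 = 14
  $105k+, Silver: 0.26 × 175 = 45.5
Post-stratified estimate = 131.3 → $131.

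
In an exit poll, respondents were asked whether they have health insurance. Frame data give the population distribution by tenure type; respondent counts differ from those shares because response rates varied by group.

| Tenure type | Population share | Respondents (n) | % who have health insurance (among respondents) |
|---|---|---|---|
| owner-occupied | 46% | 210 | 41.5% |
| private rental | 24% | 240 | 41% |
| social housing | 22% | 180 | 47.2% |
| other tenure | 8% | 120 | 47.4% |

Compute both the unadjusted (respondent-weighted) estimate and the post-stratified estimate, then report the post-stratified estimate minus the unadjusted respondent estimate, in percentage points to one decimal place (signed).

-0.5 percentage points

Unadjusted (pooled respondent) estimate weights by respondent counts:
  (210/750)×41.5 + (240/750)×41 + (180/750)×47.2 + (120/750)×47.4 = 43.652%
Reweighting by population tenure type shares:
  0.46×41.5 + 0.24×41 + 0.22×47.2 + 0.08×47.4 = 43.106%
Difference = 43.106 − 43.652 = -0.546 pp.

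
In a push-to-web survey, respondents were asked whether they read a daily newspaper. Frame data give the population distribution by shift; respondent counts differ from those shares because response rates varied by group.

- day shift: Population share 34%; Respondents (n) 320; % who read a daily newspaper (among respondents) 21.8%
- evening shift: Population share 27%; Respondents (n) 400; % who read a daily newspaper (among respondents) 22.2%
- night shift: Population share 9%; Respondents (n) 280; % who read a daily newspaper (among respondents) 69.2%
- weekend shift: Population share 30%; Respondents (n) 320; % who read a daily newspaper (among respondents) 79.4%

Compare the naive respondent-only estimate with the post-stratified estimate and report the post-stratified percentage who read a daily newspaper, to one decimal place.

Naive respondent-only estimate (weights = respondent counts):
  (320/1320)×21.8 + (400/1320)×22.2 + (280/1320)×69.2 + (320/1320)×79.4 = 45.9394%
Post-stratified estimate weights by population shares:
  0.34×21.8 + 0.27×22.2 + 0.09×69.2 + 0.3×79.4 = 43.454%

43.5%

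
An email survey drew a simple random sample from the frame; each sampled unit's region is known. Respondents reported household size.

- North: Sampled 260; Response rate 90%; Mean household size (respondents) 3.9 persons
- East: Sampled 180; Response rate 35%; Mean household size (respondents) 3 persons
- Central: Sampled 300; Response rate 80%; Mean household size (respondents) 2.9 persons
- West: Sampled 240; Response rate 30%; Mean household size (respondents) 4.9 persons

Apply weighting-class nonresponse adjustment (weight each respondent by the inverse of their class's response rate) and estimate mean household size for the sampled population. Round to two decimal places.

3.67

Each respondent's weight = sampled/responded in their class; summing within a class gives n_sampled, so:
  North: 260 × 3.9 = 1014
  East: 180 × 3 = 540
  Central: 300 × 2.9 = 870
  West: 240 × 4.9 = 1176
Adjusted estimate = 3600 / 980 = 3.67347 → 3.67.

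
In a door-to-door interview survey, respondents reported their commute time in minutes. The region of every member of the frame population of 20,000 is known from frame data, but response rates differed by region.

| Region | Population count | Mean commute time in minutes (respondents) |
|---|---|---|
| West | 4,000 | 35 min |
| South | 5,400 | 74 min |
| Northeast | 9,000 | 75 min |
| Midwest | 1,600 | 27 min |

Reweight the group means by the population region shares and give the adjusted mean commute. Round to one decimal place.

62.9

Weight each group's respondent value by its population share:
  West: (4,000/20,000) × 35 = 7
  South: (5,400/20,000) × 74 = 19.98
  Northeast: (9,000/20,000) × 75 = 33.75
  Midwest: (1,600/20,000) × 27 = 2.16
Post-stratified estimate = 62.89 → 62.9.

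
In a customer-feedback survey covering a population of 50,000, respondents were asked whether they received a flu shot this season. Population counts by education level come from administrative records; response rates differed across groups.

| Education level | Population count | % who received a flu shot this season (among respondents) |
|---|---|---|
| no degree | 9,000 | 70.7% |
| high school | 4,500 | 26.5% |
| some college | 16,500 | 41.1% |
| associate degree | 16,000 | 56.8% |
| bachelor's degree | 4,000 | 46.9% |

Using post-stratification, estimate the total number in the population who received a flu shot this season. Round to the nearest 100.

25,300

Each cell contributes its population count × the respondent rate:
  no degree: 9,000 × 70.7% = 6363
  high school: 4,500 × 26.5% = 1192.5
  some college: 16,500 × 41.1% = 6781.5
  associate degree: 16,000 × 56.8% = 9088
  bachelor's degree: 4,000 × 46.9% = 1876
Estimated total = 25,301 → 25,300.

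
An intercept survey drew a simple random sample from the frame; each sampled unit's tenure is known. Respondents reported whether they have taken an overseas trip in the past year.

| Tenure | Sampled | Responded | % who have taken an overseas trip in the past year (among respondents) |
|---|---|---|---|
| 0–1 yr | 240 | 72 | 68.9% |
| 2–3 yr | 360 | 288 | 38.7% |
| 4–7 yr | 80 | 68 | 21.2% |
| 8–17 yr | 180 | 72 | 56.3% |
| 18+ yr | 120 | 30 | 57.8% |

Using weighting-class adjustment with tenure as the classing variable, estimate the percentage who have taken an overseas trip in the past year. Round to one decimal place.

50.2%

Response rates by class: 0–1 yr 72/240 = 30%, 2–3 yr 288/360 = 80%, 4–7 yr 68/80 = 85%, 8–17 yr 72/180 = 40%, 18+ yr 30/120 = 25%.
With weight = n_sampled/n_responded per class, the weighted class total is n_sampled:
  0–1 yr: 240 × 68.9 = 16,536
  2–3 yr: 360 × 38.7 = 13932
  4–7 yr: 80 × 21.2 = 1696
  8–17 yr: 180 × 56.3 = 10,134
  18+ yr: 120 × 57.8 = 6936
Adjusted estimate = 49,234 / 980 = 50.2388 → 50.2%.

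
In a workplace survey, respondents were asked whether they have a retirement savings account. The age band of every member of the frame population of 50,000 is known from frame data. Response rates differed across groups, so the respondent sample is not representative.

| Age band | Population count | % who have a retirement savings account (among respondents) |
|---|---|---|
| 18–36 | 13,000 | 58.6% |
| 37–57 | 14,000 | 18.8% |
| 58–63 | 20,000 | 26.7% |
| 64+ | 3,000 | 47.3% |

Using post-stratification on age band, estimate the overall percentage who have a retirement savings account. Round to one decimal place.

34.0%

Reweight to the known age band distribution:
  18–36: (13,000/50,000) × 58.6 = 15.236
  37–57: (14,000/50,000) × 18.8 = 5.264
  58–63: (20,000/50,000) × 26.7 = 10.68
  64+: (3,000/50,000) × 47.3 = 2.838
Post-stratified estimate = 34.018 → 34.0%.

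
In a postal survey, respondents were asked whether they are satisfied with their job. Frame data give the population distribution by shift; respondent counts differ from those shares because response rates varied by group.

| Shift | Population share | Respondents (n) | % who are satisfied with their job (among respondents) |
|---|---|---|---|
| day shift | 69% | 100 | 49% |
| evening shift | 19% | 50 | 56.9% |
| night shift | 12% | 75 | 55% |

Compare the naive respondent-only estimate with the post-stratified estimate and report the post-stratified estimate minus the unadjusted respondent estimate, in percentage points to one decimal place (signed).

-1.5 percentage points

Naive respondent-only estimate (weights = respondent counts):
  (100/225)×49 + (50/225)×56.9 + (75/225)×55 = 52.7556%
Post-stratified estimate weights by population shares:
  0.69×49 + 0.19×56.9 + 0.12×55 = 51.221%
Difference = 51.221 − 52.7556 = -1.5346 pp.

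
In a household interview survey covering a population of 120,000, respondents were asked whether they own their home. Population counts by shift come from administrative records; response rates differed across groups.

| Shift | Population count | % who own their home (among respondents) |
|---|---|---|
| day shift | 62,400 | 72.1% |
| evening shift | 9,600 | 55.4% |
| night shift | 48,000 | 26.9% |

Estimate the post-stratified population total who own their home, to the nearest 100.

63,200

Estimated count per cell = population count × respondent percentage:
  day shift: 62,400 × 72.1% = 44990.4
  evening shift: 9,600 × 55.4% = 5318.4
  night shift: 48,000 × 26.9% = 12,912
Estimated total = 63220.8 → 63,200.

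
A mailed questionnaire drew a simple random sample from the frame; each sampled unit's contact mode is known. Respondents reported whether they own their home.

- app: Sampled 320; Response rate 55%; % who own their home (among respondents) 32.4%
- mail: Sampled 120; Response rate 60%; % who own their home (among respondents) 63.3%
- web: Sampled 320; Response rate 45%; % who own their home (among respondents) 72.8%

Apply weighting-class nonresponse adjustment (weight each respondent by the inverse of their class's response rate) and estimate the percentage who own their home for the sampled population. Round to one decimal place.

Each respondent's weight = sampled/responded in their class; summing within a class gives n_sampled, so:
  app: 320 × 32.4 = 10,368
  mail: 120 × 63.3 = 7596
  web: 320 × 72.8 = 23,296
Adjusted estimate = 41,260 / 760 = 54.2895 → 54.3%.

54.3%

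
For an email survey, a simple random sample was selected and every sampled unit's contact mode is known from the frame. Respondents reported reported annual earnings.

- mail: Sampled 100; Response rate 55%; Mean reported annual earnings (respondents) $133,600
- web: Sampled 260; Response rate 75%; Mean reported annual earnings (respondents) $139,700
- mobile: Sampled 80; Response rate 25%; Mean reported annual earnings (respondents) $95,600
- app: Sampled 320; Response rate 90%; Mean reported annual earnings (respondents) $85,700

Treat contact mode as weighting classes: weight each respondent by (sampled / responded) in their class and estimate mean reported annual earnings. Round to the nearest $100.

With weight = n_sampled/n_responded per class, the weighted class total is n_sampled:
  mail: 100 × 133,600 = 13,360,000
  web: 260 × 139,700 = 36,322,000
  mobile: 80 × 95,600 = 7,648,000
  app: 320 × 85,700 = 27,424,000
Adjusted estimate = 84,754,000 / 760 = 111518 → $111,500.

$111,500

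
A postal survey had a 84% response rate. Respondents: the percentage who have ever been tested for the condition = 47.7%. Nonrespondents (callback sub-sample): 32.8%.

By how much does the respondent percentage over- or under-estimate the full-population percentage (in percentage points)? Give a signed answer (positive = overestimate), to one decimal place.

Nonresponse fraction = 1 − 0.84 = 0.16.
Bias = (nonresponse fraction) × (respondent percentage − nonrespondent percentage)
     = 0.16 × (47.7 − 32.8) = 0.16 × 14.9 = 2.384.

+2.4 percentage points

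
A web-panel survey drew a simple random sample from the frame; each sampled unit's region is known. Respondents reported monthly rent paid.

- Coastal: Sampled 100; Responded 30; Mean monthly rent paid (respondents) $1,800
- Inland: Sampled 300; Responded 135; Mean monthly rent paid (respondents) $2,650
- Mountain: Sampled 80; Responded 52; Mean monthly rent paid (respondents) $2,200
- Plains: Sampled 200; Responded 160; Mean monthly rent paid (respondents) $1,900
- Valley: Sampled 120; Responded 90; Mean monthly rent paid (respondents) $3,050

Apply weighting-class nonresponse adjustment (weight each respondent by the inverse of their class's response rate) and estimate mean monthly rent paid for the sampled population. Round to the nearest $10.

$2,370

Class response rates: Coastal 30/100 = 30%, Inland 135/300 = 45%, Mountain 52/80 = 65%, Plains 160/200 = 80%, Valley 90/120 = 75%.
Each respondent's weight = sampled/responded in their class; summing within a class gives n_sampled, so:
  Coastal: 100 × 1800 = 180,000
  Inland: 300 × 2650 = 795,000
  Mountain: 80 × 2200 = 176,000
  Plains: 200 × 1900 = 380,000
  Valley: 120 × 3050 = 366,000
Adjusted estimate = 1,897,000 / 800 = 2371.25 → $2,370.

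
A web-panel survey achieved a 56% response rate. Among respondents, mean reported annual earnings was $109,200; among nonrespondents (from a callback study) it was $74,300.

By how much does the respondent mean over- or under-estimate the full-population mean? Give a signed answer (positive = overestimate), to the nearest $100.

+$15,400

Nonresponse fraction = 1 − 0.56 = 0.44.
Bias = (nonresponse fraction) × (respondent mean − nonrespondent mean)
     = 0.44 × (109,200 − 74,300) = 0.44 × 34,900 = 15,356.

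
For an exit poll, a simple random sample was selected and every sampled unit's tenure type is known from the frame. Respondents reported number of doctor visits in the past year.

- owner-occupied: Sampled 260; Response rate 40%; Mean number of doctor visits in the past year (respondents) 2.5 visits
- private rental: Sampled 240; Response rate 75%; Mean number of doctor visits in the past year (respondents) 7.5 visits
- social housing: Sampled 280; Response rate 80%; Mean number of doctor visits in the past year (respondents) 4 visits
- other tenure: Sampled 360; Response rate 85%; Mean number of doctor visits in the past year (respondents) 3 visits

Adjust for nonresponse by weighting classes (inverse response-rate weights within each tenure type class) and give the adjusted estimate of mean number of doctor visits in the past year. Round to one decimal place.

4.1

Weighting each respondent by the inverse class response rate inflates each class back to its sampled size, so the class weight is n_sampled:
  owner-occupied: 260 × 2.5 = 650
  private rental: 240 × 7.5 = 1800
  social housing: 280 × 4 = 1120
  other tenure: 360 × 3 = 1080
Adjusted estimate = 4650 / 1,140 = 4.07895 → 4.1.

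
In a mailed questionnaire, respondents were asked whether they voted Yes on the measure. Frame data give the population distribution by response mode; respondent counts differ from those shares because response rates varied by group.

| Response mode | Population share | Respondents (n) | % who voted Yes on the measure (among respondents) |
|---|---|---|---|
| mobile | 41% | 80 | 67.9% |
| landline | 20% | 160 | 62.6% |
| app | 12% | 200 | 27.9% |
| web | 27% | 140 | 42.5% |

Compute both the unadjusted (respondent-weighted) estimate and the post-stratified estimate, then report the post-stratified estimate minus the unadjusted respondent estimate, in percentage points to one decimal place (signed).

+8.7 percentage points

Naive respondent-only estimate (weights = respondent counts):
  (80/580)×67.9 + (160/580)×62.6 + (200/580)×27.9 + (140/580)×42.5 = 46.5138%
Post-stratified estimate weights by population shares:
  0.41×67.9 + 0.2×62.6 + 0.12×27.9 + 0.27×42.5 = 55.182%
Difference = 55.182 − 46.5138 = 8.6682 pp.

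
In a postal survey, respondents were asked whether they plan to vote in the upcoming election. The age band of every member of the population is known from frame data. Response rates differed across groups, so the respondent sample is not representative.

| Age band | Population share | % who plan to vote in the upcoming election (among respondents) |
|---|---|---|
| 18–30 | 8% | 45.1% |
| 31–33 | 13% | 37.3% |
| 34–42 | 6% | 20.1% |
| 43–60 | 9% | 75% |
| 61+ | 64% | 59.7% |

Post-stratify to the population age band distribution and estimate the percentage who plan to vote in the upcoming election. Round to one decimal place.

Weight each group's respondent value by its population share:
  18–30: 0.08 × 45.1 = 3.608
  31–33: 0.13 × 37.3 = 4.849
  34–42: 0.06 × 20.1 = 1.206
  43–60: 0.09 × 75 = 6.75
  61+: 0.64 × 59.7 = 38.208
Post-stratified estimate = 54.621 → 54.6%.

54.6%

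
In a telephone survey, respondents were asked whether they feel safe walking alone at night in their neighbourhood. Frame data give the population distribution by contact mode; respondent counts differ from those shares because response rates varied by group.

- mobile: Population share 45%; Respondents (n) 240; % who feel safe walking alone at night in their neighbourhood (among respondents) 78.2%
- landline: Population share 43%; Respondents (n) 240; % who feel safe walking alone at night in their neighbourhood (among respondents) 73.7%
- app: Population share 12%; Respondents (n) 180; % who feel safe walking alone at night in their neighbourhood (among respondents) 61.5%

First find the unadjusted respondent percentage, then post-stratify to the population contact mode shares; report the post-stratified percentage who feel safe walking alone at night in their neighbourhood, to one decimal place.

74.3%

Unadjusted (pooled respondent) estimate weights by respondent counts:
  (240/660)×78.2 + (240/660)×73.7 + (180/660)×61.5 = 72.0091%
Reweighting by population contact mode shares:
  0.45×78.2 + 0.43×73.7 + 0.12×61.5 = 74.261%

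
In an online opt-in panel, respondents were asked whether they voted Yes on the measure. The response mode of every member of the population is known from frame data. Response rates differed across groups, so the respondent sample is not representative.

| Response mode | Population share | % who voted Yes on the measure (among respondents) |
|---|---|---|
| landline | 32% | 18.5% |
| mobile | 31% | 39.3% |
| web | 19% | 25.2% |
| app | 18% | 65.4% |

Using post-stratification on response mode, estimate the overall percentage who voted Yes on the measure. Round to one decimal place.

Each cell contributes population-share × respondent value:
  landline: 0.32 × 18.5 = 5.92
  mobile: 0.31 × 39.3 = 12.183
  web: 0.19 × 25.2 = 4.788
  app: 0.18 × 65.4 = 11.772
Post-stratified estimate = 34.663 → 34.7%.

34.7%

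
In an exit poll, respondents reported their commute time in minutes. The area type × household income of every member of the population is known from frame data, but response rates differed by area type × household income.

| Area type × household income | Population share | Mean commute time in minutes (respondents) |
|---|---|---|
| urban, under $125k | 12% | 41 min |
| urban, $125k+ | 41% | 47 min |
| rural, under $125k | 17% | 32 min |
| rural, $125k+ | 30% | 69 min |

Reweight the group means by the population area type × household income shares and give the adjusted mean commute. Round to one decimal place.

50.3

Reweight to the known area type × household income distribution:
  urban, under $125k: 0.12 × 41 = 4.92
  urban, $125k+: 0.41 × 47 = 19.27
  rural, under $125k: 0.17 × 32 = 5.44
  rural, $125k+: 0.3 × 69 = 20.7
Post-stratified estimate = 50.33 → 50.3.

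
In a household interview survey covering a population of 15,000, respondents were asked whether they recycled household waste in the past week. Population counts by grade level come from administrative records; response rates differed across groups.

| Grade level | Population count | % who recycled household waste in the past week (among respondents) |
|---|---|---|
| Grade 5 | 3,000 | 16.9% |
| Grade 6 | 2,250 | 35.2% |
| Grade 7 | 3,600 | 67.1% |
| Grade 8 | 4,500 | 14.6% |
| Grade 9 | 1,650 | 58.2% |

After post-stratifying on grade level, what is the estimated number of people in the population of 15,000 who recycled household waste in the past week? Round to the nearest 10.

5,330

Apply each group's respondent rate to its population count:
  Grade 5: 3,000 × 16.9% = 507
  Grade 6: 2,250 × 35.2% = 792
  Grade 7: 3,600 × 67.1% = 2415.6
  Grade 8: 4,500 × 14.6% = 657
  Grade 9: 1,650 × 58.2% = 960.3
Estimated total = 5331.9 → 5,330.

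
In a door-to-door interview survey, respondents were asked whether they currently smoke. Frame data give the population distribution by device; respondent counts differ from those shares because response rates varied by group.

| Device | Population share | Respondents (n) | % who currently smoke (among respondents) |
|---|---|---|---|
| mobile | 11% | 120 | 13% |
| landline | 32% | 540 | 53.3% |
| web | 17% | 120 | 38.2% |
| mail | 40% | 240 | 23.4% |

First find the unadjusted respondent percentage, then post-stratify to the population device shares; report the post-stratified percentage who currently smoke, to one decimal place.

Naive respondent-only estimate (weights = respondent counts):
  (120/1020)×13 + (540/1020)×53.3 + (120/1020)×38.2 + (240/1020)×23.4 = 39.7471%
Post-stratified estimate weights by population shares:
  0.11×13 + 0.32×53.3 + 0.17×38.2 + 0.4×23.4 = 34.34%

34.3%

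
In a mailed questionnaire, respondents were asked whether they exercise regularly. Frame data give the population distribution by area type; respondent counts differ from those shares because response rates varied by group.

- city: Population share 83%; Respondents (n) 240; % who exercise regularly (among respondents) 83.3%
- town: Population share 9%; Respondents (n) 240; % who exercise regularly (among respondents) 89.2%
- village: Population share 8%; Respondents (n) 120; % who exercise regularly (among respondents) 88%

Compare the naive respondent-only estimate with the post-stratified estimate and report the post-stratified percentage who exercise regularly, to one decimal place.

Naive respondent-only estimate (weights = respondent counts):
  (240/600)×83.3 + (240/600)×89.2 + (120/600)×88 = 86.6%
Post-stratifying to population shares instead:
  0.83×83.3 + 0.09×89.2 + 0.08×88 = 84.207%

84.2%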